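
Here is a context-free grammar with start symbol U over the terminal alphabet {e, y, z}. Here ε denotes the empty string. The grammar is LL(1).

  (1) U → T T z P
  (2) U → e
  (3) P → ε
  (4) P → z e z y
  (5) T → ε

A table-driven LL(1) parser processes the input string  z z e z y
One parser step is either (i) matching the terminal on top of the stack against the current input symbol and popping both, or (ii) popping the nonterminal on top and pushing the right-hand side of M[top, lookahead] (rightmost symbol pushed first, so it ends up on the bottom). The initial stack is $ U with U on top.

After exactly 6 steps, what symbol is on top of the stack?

e

     Stack      Input        Action
  1  $ U        z z e z y $  expand U → T T z P
  2  $ P z T T  z z e z y $  expand T → ε
  3  $ P z T    z z e z y $  expand T → ε
  4  $ P z      z z e z y $  match z
  5  $ P        z e z y $    expand P → z e z y
  6  $ y z e z  z e z y $    match z
Stack after step 6: $ y z e (top = e).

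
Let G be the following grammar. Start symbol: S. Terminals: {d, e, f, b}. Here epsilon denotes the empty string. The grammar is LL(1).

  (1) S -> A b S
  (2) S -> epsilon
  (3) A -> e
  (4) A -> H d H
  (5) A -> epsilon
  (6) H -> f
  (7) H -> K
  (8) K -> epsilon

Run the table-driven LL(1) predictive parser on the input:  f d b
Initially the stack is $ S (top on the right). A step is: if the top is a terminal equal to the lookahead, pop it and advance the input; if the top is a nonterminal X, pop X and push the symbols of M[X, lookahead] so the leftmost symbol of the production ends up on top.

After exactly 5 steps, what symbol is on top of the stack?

step 1: stack=$ S  input=f d b $  — expand S -> A b S
step 2: stack=$ S b A  input=f d b $  — expand A -> H d H
step 3: stack=$ S b H d H  input=f d b $  — expand H -> f
step 4: stack=$ S b H d f  input=f d b $  — match f
step 5: stack=$ S b H d  input=d b $  — match d
Stack after step 5: $ S b H (top = H).

H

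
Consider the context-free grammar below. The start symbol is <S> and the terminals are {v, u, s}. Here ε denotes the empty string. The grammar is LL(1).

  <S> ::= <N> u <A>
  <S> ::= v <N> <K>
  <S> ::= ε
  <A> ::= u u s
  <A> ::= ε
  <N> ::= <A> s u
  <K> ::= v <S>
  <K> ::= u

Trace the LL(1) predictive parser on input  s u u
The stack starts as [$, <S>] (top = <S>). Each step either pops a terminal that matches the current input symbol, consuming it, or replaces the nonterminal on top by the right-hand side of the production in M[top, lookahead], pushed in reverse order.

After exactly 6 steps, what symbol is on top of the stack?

step 1: stack=$ <S>  input=s u u $  — expand <S> ::= <N> u <A>
step 2: stack=$ <A> u <N>  input=s u u $  — expand <N> ::= <A> s u
step 3: stack=$ <A> u u s <A>  input=s u u $  — expand <A> ::= ε
step 4: stack=$ <A> u u s  input=s u u $  — match s
step 5: stack=$ <A> u u  input=u u $  — match u
step 6: stack=$ <A> u  input=u $  — match u
Stack after step 6: $ <A> (top = <A>).

<A>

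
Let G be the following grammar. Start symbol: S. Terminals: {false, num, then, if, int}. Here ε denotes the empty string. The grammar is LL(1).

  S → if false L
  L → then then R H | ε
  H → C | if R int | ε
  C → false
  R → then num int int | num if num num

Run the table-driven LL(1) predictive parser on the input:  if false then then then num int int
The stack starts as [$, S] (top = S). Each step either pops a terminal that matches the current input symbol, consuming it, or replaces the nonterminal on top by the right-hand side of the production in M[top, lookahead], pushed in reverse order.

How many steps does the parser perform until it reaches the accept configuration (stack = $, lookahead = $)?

12

step 1: stack=$ S  input=if false then then then num int int $  — expand S → if false L
step 2: stack=$ L false if  input=if false then then then num int int $  — match if
step 3: stack=$ L false  input=false then then then num int int $  — match false
step 4: stack=$ L  input=then then then num int int $  — expand L → then then R H
step 5: stack=$ H R then then  input=then then then num int int $  — match then
step 6: stack=$ H R then  input=then then num int int $  — match then
step 7: stack=$ H R  input=then num int int $  — expand R → then num int int
step 8: stack=$ H int int num then  input=then num int int $  — match then
step 9: stack=$ H int int num  input=num int int $  — match num
step 10: stack=$ H int int  input=int int $  — match int
step 11: stack=$ H int  input=int $  — match int
step 12: stack=$ H  input=$  — expand H → ε
Accept reached after 12 steps.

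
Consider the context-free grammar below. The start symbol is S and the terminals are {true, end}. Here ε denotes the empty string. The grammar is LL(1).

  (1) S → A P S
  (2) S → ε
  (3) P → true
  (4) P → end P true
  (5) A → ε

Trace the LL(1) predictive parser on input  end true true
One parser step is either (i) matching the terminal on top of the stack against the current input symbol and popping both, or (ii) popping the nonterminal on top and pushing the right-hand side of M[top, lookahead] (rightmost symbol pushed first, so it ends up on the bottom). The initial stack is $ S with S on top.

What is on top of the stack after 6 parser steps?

     Stack           Input            Action
  1  $ S             end true true $  expand S → A P S
  2  $ S P A         end true true $  expand A → ε
  3  $ S P           end true true $  expand P → end P true
  4  $ S true P end  end true true $  match end
  5  $ S true P      true true $      expand P → true
  6  $ S true true   true true $      match true
Stack after step 6: $ S true (top = true).

true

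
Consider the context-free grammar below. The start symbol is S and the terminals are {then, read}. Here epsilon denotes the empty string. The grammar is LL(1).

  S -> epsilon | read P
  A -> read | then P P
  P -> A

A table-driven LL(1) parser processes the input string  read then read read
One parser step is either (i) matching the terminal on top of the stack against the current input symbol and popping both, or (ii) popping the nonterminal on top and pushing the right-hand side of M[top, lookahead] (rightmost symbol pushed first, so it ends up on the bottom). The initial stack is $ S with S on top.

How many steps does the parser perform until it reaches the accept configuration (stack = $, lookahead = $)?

11

step 1: stack=$ S  input=read then read read $  — expand S -> read P
step 2: stack=$ P read  input=read then read read $  — match read
step 3: stack=$ P  input=then read read $  — expand P -> A
step 4: stack=$ A  input=then read read $  — expand A -> then P P
step 5: stack=$ P P then  input=then read read $  — match then
step 6: stack=$ P P  input=read read $  — expand P -> A
step 7: stack=$ P A  input=read read $  — expand A -> read
step 8: stack=$ P read  input=read read $  — match read
step 9: stack=$ P  input=read $  — expand P -> A
step 10: stack=$ A  input=read $  — expand A -> read
step 11: stack=$ read  input=read $  — match read
Accept reached after 11 steps.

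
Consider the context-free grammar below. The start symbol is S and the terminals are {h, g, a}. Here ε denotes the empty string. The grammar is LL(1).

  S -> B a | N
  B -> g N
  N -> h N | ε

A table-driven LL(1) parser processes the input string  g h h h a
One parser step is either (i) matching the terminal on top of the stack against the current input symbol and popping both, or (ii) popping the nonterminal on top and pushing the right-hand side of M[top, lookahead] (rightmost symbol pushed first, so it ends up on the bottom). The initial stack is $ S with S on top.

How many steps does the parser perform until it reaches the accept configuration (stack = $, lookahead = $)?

      Stack    Input        Action
   1  $ S      g h h h a $  expand S -> B a
   2  $ a B    g h h h a $  expand B -> g N
   3  $ a N g  g h h h a $  match g
   4  $ a N    h h h a $    expand N -> h N
   5  $ a N h  h h h a $    match h
   6  $ a N    h h a $      expand N -> h N
   7  $ a N h  h h a $      match h
   8  $ a N    h a $        expand N -> h N
   9  $ a N h  h a $        match h
  10  $ a N    a $          expand N -> ε
  11  $ a      a $          match a
Accept reached after 11 steps.

11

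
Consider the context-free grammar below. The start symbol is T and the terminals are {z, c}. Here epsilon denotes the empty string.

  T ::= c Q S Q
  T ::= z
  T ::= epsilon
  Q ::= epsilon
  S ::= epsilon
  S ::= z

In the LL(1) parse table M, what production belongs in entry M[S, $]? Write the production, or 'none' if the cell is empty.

FIRST(T): from T::=c Q S Q we get {c}; from T::=z we get {z}; from T::=epsilon we get {epsilon}. So FIRST(T) = {epsilon, c, z}.
FIRST(Q): from Q::=epsilon we get {epsilon}. So FIRST(Q) = {epsilon}.
FIRST(S): from S::=epsilon we get {epsilon}; from S::=z we get {z}. So FIRST(S) = {epsilon, z}.
FOLLOW(T) includes $ since T is the start symbol.
FOLLOW(T): T appears on no right-hand side. Thus FOLLOW(T) = {$}.
FOLLOW(S): in T::=c Q S Q, S is followed by Q with FIRST {epsilon}; in T::=c Q S Q, the suffix after S is nullable, so FOLLOW(S) ⊇ FOLLOW(T) = {$}. Thus FOLLOW(S) = {$}.
For S ::= epsilon: FIRST(epsilon) = {epsilon}, so it goes in M[S, t] for t ∈ {}; since epsilon ∈ FIRST, also for every t ∈ FOLLOW(S) = {$}.
For S ::= z: FIRST(z) = {z}, so it goes in M[S, t] for t ∈ {z}.

S ::= epsilon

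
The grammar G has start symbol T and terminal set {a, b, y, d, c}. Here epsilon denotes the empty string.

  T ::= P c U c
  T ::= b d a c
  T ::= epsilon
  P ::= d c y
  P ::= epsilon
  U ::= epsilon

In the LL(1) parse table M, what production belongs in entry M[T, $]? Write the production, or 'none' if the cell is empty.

T ::= epsilon

FIRST(P): from P::=d c y we get {d}; from P::=epsilon we get {epsilon}. So FIRST(P) = {epsilon, d}.
FIRST(U): from U::=epsilon we get {epsilon}. So FIRST(U) = {epsilon}.
FIRST(T): from T::=P c U c we get {c, d}; from T::=b d a c we get {b}; from T::=epsilon we get {epsilon}. So FIRST(T) = {epsilon, b, c, d}.
FOLLOW(T) includes $ since T is the start symbol.
FOLLOW(T): T appears on no right-hand side. Thus FOLLOW(T) = {$}.
For T ::= P c U c: FIRST(P c U c) = {c, d}, so it goes in M[T, t] for t ∈ {c, d}.
For T ::= b d a c: FIRST(b d a c) = {b}, so it goes in M[T, t] for t ∈ {b}.
For T ::= epsilon: FIRST(epsilon) = {epsilon}, so it goes in M[T, t] for t ∈ {}; since epsilon ∈ FIRST, also for every t ∈ FOLLOW(T) = {$}.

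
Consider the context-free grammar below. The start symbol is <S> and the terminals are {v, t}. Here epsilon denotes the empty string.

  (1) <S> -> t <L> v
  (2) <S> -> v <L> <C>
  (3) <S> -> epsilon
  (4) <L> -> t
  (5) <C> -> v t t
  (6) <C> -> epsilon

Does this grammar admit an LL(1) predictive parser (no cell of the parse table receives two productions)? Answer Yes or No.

Yes

FIRST(<S>) = {epsilon, t, v}
FIRST(<L>) = {t}
FIRST(<C>) = {epsilon, v}
FOLLOW(<S>) = {$}
FOLLOW(<L>) = {$, v}
FOLLOW(<C>) = {$}
Each cell of M receives at most one production.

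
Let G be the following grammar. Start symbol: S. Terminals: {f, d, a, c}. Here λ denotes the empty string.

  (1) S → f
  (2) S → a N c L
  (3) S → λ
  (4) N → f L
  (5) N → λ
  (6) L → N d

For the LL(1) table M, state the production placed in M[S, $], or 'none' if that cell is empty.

FIRST(S): from S→f we get {f}; from S→a N c L we get {a}; from S→λ we get {λ}. So FIRST(S) = {λ, a, f}.
FIRST(N): from N→f L we get {f}; from N→λ we get {λ}. So FIRST(N) = {λ, f}.
FIRST(L): from L→N d we get {d, f}. So FIRST(L) = {d, f}.
FOLLOW(S) includes $ since S is the start symbol.
FOLLOW(S): S appears on no right-hand side. Thus FOLLOW(S) = {$}.
For S → f: FIRST(f) = {f}, so it goes in M[S, t] for t ∈ {f}.
For S → a N c L: FIRST(a N c L) = {a}, so it goes in M[S, t] for t ∈ {a}.
For S → λ: FIRST(λ) = {λ}, so it goes in M[S, t] for t ∈ {}; since λ ∈ FIRST, also for every t ∈ FOLLOW(S) = {$}.

S → λ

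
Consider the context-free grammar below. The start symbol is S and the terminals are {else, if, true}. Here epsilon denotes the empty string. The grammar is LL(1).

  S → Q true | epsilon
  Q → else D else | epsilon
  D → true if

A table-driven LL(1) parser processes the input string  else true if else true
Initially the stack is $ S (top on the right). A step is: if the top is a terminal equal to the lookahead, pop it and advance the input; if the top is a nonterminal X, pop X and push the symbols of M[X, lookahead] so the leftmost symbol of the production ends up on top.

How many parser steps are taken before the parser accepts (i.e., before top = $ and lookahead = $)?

8

     Stack                Input                     Action
  1  $ S                  else true if else true $  expand S → Q true
  2  $ true Q             else true if else true $  expand Q → else D else
  3  $ true else D else   else true if else true $  match else
  4  $ true else D        true if else true $       expand D → true if
  5  $ true else if true  true if else true $       match true
  6  $ true else if       if else true $            match if
  7  $ true else          else true $               match else
  8  $ true               true $                    match true
Accept reached after 8 steps.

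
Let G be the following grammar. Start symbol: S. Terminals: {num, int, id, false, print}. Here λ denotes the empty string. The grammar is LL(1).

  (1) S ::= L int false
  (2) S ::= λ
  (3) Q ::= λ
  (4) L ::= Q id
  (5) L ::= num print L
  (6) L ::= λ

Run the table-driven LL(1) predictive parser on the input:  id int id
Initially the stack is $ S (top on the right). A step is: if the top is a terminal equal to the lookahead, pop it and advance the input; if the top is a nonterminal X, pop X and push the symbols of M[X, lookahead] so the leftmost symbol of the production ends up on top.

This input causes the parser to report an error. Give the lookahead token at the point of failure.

step 1: stack=$ S  input=id int id $  — expand S ::= L int false
step 2: stack=$ false int L  input=id int id $  — expand L ::= Q id
step 3: stack=$ false int id Q  input=id int id $  — expand Q ::= λ
step 4: stack=$ false int id  input=id int id $  — match id
step 5: stack=$ false int  input=int id $  — match int
step 6: stack=$ false  input=id $  — error: top is terminal false but lookahead is id

id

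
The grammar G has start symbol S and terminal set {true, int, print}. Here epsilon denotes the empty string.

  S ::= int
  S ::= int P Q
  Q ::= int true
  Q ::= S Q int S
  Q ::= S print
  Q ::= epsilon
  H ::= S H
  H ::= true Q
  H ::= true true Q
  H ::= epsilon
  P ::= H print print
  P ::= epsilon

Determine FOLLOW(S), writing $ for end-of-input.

FIRST(S) = {int}
FIRST(Q) = {epsilon, int}  (via S Q int S, S print)
FIRST(H) = {epsilon, int, true}  (via S H)
FIRST(P) = {epsilon, int, print, true}  (via H print print)
FOLLOW(S) includes $ since S is the start symbol.
FOLLOW(H): in H::=S H, the suffix after H is empty (adds nothing new); in P::=H print print, H is followed by print print with FIRST {print}. Thus FOLLOW(H) = {print}.
FOLLOW(S): in Q::=S Q int S (occurrence 1), S is followed by Q int S with FIRST {int}; in Q::=S Q int S (occurrence 2), the suffix after S is empty, so FOLLOW(S) ⊇ FOLLOW(Q) = {$, int, print, true}; in Q::=S print, S is followed by print with FIRST {print}; in H::=S H, S is followed by H with FIRST {epsilon, int, true}; in H::=S H, the suffix after S is nullable, so FOLLOW(S) ⊇ FOLLOW(H) = {print}. Thus FOLLOW(S) = {$, int, print, true}.
FOLLOW(Q): in S::=int P Q, the suffix after Q is empty, so FOLLOW(Q) ⊇ FOLLOW(S) = {$, int, print, true}; in Q::=S Q int S, Q is followed by int S with FIRST {int}; in H::=true Q, the suffix after Q is empty, so FOLLOW(Q) ⊇ FOLLOW(H) = {print}; in H::=true true Q, the suffix after Q is empty, so FOLLOW(Q) ⊇ FOLLOW(H) = {print}. Thus FOLLOW(Q) = {$, int, print, true}.
FOLLOW(P): in S::=int P Q, P is followed by Q with FIRST {epsilon, int}; in S::=int P Q, the suffix after P is nullable, so FOLLOW(P) ⊇ FOLLOW(S) = {$, int, print, true}. Thus FOLLOW(P) = {$, int, print, true}.

{$, int, print, true}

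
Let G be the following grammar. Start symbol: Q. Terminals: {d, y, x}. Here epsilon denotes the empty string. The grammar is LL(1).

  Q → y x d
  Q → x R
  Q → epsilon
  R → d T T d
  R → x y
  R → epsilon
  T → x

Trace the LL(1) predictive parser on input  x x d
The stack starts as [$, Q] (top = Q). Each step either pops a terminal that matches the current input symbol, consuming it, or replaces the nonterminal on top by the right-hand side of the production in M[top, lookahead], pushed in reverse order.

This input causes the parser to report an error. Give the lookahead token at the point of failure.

d

step 1: stack=$ Q  input=x x d $  — expand Q → x R
step 2: stack=$ R x  input=x x d $  — match x
step 3: stack=$ R  input=x d $  — expand R → x y
step 4: stack=$ y x  input=x d $  — match x
step 5: stack=$ y  input=d $  — error: top is terminal y but lookahead is d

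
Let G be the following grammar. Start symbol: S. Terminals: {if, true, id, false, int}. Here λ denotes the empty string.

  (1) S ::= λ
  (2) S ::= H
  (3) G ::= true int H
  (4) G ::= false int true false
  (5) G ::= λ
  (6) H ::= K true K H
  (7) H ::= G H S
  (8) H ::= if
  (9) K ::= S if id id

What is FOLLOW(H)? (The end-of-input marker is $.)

FIRST(G): from G::=true int H we get {true}; from G::=false int true false we get {false}; from G::=λ we get {λ}. So FIRST(G) = {λ, false, true}.
FIRST(S): from S::=λ we get {λ}; from S::=H we get {false, if, true}. So FIRST(S) = {λ, false, if, true}.
FIRST(K): from K::=S if id id we get {false, if, true}. So FIRST(K) = {false, if, true}.
FIRST(H): from H::=K true K H we get {false, if, true}; from H::=G H S we get {false, if, true}; from H::=if we get {if}. So FIRST(H) = {false, if, true}.
FOLLOW(S) includes $ since S is the start symbol.
FOLLOW(G): in H::=G H S, G is followed by H S with FIRST {false, if, true}. Thus FOLLOW(G) = {false, if, true}.
FOLLOW(K): in H::=K true K H (occurrence 1), K is followed by true K H with FIRST {true}; in H::=K true K H (occurrence 2), K is followed by H with FIRST {false, if, true}. Thus FOLLOW(K) = {false, if, true}.
FOLLOW(S): in H::=G H S, the suffix after S is empty, so FOLLOW(S) ⊇ FOLLOW(H) = {$, false, if, true}; in K::=S if id id, S is followed by if id id with FIRST {if}. Thus FOLLOW(S) = {$, false, if, true}.
FOLLOW(H): in S::=H, the suffix after H is empty, so FOLLOW(H) ⊇ FOLLOW(S) = {$, false, if, true}; in G::=true int H, the suffix after H is empty, so FOLLOW(H) ⊇ FOLLOW(G) = {false, if, true}; in H::=K true K H, the suffix after H is empty (adds nothing new); in H::=G H S, H is followed by S with FIRST {λ, false, if, true}; in H::=G H S, the suffix after H is nullable (adds nothing new). Thus FOLLOW(H) = {$, false, if, true}.

{$, false, if, true}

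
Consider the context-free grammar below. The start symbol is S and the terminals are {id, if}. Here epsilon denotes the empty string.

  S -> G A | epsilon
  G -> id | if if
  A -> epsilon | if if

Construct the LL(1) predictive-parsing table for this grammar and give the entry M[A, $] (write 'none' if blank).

A -> epsilon

FIRST(G): from G->id we get {id}; from G->if if we get {if}. So FIRST(G) = {id, if}.
FIRST(A): from A->epsilon we get {epsilon}; from A->if if we get {if}. So FIRST(A) = {epsilon, if}.
FIRST(S): from S->G A we get {id, if}; from S->epsilon we get {epsilon}. So FIRST(S) = {epsilon, id, if}.
FOLLOW(S) includes $ since S is the start symbol.
FOLLOW(S): S appears on no right-hand side. Thus FOLLOW(S) = {$}.
FOLLOW(A): in S->G A, the suffix after A is empty, so FOLLOW(A) ⊇ FOLLOW(S) = {$}. Thus FOLLOW(A) = {$}.
For A -> epsilon: FIRST(epsilon) = {epsilon}, so it goes in M[A, t] for t ∈ {}; since epsilon ∈ FIRST, also for every t ∈ FOLLOW(A) = {$}.
For A -> if if: FIRST(if if) = {if}, so it goes in M[A, t] for t ∈ {if}.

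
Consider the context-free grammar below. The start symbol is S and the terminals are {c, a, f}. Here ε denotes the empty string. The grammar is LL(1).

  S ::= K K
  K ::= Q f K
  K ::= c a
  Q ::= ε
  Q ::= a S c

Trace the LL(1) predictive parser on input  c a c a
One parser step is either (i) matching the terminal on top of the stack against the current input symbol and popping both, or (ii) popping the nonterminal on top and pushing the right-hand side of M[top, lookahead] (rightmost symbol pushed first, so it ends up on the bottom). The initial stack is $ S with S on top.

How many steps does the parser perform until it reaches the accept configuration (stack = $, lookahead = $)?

step 1: stack=$ S  input=c a c a $  — expand S ::= K K
step 2: stack=$ K K  input=c a c a $  — expand K ::= c a
step 3: stack=$ K a c  input=c a c a $  — match c
step 4: stack=$ K a  input=a c a $  — match a
step 5: stack=$ K  input=c a $  — expand K ::= c a
step 6: stack=$ a c  input=c a $  — match c
step 7: stack=$ a  input=a $  — match a
Accept reached after 7 steps.

7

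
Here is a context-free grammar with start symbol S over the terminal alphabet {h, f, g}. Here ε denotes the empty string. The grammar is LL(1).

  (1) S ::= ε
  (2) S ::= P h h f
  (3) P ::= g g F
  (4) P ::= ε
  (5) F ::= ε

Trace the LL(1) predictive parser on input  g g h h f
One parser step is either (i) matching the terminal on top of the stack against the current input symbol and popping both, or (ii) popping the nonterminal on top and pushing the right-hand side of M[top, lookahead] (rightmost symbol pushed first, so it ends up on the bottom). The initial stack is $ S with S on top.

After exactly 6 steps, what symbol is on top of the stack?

step 1: stack=$ S  input=g g h h f $  — expand S ::= P h h f
step 2: stack=$ f h h P  input=g g h h f $  — expand P ::= g g F
step 3: stack=$ f h h F g g  input=g g h h f $  — match g
step 4: stack=$ f h h F g  input=g h h f $  — match g
step 5: stack=$ f h h F  input=h h f $  — expand F ::= ε
step 6: stack=$ f h h  input=h h f $  — match h
Stack after step 6: $ f h (top = h).

h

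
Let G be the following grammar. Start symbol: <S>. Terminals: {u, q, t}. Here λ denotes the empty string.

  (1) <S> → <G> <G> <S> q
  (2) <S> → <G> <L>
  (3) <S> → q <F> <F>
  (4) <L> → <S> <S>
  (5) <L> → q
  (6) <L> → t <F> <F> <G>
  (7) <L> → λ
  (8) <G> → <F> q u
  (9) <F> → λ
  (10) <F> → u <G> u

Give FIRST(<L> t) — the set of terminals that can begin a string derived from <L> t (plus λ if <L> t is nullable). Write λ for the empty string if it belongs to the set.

FIRST(<F>) = {λ, u}
FIRST(<G>) = {q, u}  (via <F> q u)
FIRST(<S>) = {q, u}  (via <G> <G> <S> q, <G> <L>)
FIRST(<L>) = {λ, q, t, u}  (via <S> <S>)
FIRST(<L> t): take FIRST of each symbol in turn, carrying on past any symbol whose FIRST contains λ; result {q, t, u}.

{q, t, u}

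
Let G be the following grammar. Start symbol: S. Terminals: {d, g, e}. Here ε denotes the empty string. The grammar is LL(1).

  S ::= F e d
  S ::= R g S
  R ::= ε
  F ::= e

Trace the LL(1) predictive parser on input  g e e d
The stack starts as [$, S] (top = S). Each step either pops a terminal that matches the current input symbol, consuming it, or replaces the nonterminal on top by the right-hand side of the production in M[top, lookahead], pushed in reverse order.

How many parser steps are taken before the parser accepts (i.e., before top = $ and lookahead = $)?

8

step 1: stack=$ S  input=g e e d $  — expand S ::= R g S
step 2: stack=$ S g R  input=g e e d $  — expand R ::= ε
step 3: stack=$ S g  input=g e e d $  — match g
step 4: stack=$ S  input=e e d $  — expand S ::= F e d
step 5: stack=$ d e F  input=e e d $  — expand F ::= e
step 6: stack=$ d e e  input=e e d $  — match e
step 7: stack=$ d e  input=e d $  — match e
step 8: stack=$ d  input=d $  — match d
Accept reached after 8 steps.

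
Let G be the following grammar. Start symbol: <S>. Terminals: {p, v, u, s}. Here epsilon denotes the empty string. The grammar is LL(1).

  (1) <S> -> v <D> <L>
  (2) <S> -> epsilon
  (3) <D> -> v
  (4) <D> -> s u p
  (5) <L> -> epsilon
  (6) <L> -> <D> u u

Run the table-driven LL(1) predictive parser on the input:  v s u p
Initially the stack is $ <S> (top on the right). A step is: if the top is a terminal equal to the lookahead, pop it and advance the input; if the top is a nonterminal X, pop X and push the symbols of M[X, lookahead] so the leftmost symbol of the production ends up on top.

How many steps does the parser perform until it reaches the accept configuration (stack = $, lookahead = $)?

     Stack        Input      Action
  1  $ <S>        v s u p $  expand <S> -> v <D> <L>
  2  $ <L> <D> v  v s u p $  match v
  3  $ <L> <D>    s u p $    expand <D> -> s u p
  4  $ <L> p u s  s u p $    match s
  5  $ <L> p u    u p $      match u
  6  $ <L> p      p $        match p
  7  $ <L>        $          expand <L> -> epsilon
Accept reached after 7 steps.

7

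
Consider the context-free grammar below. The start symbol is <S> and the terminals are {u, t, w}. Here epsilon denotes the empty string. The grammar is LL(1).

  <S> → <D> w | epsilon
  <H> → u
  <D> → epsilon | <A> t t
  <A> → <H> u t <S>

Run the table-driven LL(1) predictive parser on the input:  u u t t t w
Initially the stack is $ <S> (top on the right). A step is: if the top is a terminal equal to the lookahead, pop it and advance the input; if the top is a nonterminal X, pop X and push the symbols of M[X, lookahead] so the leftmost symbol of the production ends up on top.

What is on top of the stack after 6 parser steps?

t

step 1: stack=$ <S>  input=u u t t t w $  — expand <S> → <D> w
step 2: stack=$ w <D>  input=u u t t t w $  — expand <D> → <A> t t
step 3: stack=$ w t t <A>  input=u u t t t w $  — expand <A> → <H> u t <S>
step 4: stack=$ w t t <S> t u <H>  input=u u t t t w $  — expand <H> → u
step 5: stack=$ w t t <S> t u u  input=u u t t t w $  — match u
step 6: stack=$ w t t <S> t u  input=u t t t w $  — match u
Stack after step 6: $ w t t <S> t (top = t).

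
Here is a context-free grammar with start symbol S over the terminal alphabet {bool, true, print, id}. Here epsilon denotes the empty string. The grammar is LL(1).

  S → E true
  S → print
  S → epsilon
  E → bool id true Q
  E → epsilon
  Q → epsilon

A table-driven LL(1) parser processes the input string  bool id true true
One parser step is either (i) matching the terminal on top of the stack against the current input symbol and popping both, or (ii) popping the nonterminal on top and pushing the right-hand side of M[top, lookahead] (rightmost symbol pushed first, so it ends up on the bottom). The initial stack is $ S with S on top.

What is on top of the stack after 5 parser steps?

Q

     Stack                  Input                Action
  1  $ S                    bool id true true $  expand S → E true
  2  $ true E               bool id true true $  expand E → bool id true Q
  3  $ true Q true id bool  bool id true true $  match bool
  4  $ true Q true id       id true true $       match id
  5  $ true Q true          true true $          match true
Stack after step 5: $ true Q (top = Q).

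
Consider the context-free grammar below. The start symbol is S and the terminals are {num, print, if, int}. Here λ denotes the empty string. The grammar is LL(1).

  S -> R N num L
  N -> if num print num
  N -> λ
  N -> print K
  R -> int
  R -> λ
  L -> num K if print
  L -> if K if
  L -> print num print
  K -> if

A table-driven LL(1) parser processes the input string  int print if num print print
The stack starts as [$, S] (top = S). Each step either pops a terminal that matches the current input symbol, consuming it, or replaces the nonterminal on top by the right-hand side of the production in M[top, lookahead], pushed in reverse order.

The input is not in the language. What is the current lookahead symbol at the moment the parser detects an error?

print

      Stack              Input                           Action
   1  $ S                int print if num print print $  expand S -> R N num L
   2  $ L num N R        int print if num print print $  expand R -> int
   3  $ L num N int      int print if num print print $  match int
   4  $ L num N          print if num print print $      expand N -> print K
   5  $ L num K print    print if num print print $      match print
   6  $ L num K          if num print print $            expand K -> if
   7  $ L num if         if num print print $            match if
   8  $ L num            num print print $               match num
   9  $ L                print print $                   expand L -> print num print
  10  $ print num print  print print $                   match print
  11  $ print num        print $                         error: top is terminal num but lookahead is print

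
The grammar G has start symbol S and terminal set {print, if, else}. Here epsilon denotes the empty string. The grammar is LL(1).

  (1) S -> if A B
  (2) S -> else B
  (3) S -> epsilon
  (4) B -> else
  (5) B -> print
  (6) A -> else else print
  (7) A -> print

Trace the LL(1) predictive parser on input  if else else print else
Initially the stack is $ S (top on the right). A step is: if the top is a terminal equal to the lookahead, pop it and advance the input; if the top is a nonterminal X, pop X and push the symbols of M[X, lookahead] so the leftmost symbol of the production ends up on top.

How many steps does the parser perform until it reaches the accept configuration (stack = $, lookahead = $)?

8

step 1: stack=$ S  input=if else else print else $  — expand S -> if A B
step 2: stack=$ B A if  input=if else else print else $  — match if
step 3: stack=$ B A  input=else else print else $  — expand A -> else else print
step 4: stack=$ B print else else  input=else else print else $  — match else
step 5: stack=$ B print else  input=else print else $  — match else
step 6: stack=$ B print  input=print else $  — match print
step 7: stack=$ B  input=else $  — expand B -> else
step 8: stack=$ else  input=else $  — match else
Accept reached after 8 steps.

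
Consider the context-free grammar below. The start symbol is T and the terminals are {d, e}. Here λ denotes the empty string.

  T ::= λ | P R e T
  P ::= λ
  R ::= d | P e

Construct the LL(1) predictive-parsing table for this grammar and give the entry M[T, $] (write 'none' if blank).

T ::= λ

FIRST(P): from P::=λ we get {λ}. So FIRST(P) = {λ}.
FIRST(R): from R::=d we get {d}; from R::=P e we get {e}. So FIRST(R) = {d, e}.
FIRST(T): from T::=λ we get {λ}; from T::=P R e T we get {d, e}. So FIRST(T) = {λ, d, e}.
FOLLOW(T) includes $ since T is the start symbol.
FOLLOW(T): in T::=P R e T, the suffix after T is empty (adds nothing new). Thus FOLLOW(T) = {$}.
For T ::= λ: FIRST(λ) = {λ}, so it goes in M[T, t] for t ∈ {}; since λ ∈ FIRST, also for every t ∈ FOLLOW(T) = {$}.
For T ::= P R e T: FIRST(P R e T) = {d, e}, so it goes in M[T, t] for t ∈ {d, e}.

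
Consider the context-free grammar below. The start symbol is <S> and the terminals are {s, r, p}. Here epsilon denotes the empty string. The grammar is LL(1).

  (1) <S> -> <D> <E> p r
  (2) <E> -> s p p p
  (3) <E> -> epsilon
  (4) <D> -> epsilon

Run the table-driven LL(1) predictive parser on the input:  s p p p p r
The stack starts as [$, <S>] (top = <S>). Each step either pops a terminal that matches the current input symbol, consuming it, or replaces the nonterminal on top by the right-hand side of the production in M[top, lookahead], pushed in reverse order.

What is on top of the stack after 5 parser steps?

p

     Stack          Input          Action
  1  $ <S>          s p p p p r $  expand <S> -> <D> <E> p r
  2  $ r p <E> <D>  s p p p p r $  expand <D> -> epsilon
  3  $ r p <E>      s p p p p r $  expand <E> -> s p p p
  4  $ r p p p p s  s p p p p r $  match s
  5  $ r p p p p    p p p p r $    match p
Stack after step 5: $ r p p p (top = p).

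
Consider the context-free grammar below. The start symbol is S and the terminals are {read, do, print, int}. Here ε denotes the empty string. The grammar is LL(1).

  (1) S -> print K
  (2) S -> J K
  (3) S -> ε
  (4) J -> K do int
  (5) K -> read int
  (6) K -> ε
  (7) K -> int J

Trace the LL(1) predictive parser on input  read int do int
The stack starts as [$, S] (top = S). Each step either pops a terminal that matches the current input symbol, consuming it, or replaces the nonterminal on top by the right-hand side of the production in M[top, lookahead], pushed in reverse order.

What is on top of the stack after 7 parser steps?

K

     Stack                Input              Action
  1  $ S                  read int do int $  expand S -> J K
  2  $ K J                read int do int $  expand J -> K do int
  3  $ K int do K         read int do int $  expand K -> read int
  4  $ K int do int read  read int do int $  match read
  5  $ K int do int       int do int $       match int
  6  $ K int do           do int $           match do
  7  $ K int              int $              match int
Stack after step 7: $ K (top = K).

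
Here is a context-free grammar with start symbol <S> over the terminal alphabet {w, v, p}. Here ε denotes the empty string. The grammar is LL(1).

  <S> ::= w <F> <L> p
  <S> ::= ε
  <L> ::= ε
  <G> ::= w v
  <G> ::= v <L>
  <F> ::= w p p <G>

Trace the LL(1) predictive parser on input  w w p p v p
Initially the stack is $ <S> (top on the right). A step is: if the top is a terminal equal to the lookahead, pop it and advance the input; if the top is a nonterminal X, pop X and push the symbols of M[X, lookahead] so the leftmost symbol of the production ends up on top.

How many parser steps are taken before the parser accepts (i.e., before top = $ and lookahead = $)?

step 1: stack=$ <S>  input=w w p p v p $  — expand <S> ::= w <F> <L> p
step 2: stack=$ p <L> <F> w  input=w w p p v p $  — match w
step 3: stack=$ p <L> <F>  input=w p p v p $  — expand <F> ::= w p p <G>
step 4: stack=$ p <L> <G> p p w  input=w p p v p $  — match w
step 5: stack=$ p <L> <G> p p  input=p p v p $  — match p
step 6: stack=$ p <L> <G> p  input=p v p $  — match p
step 7: stack=$ p <L> <G>  input=v p $  — expand <G> ::= v <L>
step 8: stack=$ p <L> <L> v  input=v p $  — match v
step 9: stack=$ p <L> <L>  input=p $  — expand <L> ::= ε
step 10: stack=$ p <L>  input=p $  — expand <L> ::= ε
step 11: stack=$ p  input=p $  — match p
Accept reached after 11 steps.

11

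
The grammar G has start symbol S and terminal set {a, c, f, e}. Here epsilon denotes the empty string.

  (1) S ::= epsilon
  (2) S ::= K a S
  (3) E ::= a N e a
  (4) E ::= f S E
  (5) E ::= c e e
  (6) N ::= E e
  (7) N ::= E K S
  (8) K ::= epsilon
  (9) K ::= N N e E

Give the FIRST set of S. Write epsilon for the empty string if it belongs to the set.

{epsilon, a, c, f}

FIRST(E) = {a, c, f}
FIRST(N) = {a, c, f}  (via E e, E K S)
FIRST(K) = {epsilon, a, c, f}  (via N N e E)
FIRST(S) = {epsilon, a, c, f}  (via K a S)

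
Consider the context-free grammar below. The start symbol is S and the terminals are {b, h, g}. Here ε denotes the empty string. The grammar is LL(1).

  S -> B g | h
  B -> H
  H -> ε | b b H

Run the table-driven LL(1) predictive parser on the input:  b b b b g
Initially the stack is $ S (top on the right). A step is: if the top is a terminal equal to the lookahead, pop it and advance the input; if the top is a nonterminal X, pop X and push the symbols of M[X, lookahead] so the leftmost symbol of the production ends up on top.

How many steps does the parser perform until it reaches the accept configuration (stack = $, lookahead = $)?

step 1: stack=$ S  input=b b b b g $  — expand S -> B g
step 2: stack=$ g B  input=b b b b g $  — expand B -> H
step 3: stack=$ g H  input=b b b b g $  — expand H -> b b H
step 4: stack=$ g H b b  input=b b b b g $  — match b
step 5: stack=$ g H b  input=b b b g $  — match b
step 6: stack=$ g H  input=b b g $  — expand H -> b b H
step 7: stack=$ g H b b  input=b b g $  — match b
step 8: stack=$ g H b  input=b g $  — match b
step 9: stack=$ g H  input=g $  — expand H -> ε
step 10: stack=$ g  input=g $  — match g
Accept reached after 10 steps.

10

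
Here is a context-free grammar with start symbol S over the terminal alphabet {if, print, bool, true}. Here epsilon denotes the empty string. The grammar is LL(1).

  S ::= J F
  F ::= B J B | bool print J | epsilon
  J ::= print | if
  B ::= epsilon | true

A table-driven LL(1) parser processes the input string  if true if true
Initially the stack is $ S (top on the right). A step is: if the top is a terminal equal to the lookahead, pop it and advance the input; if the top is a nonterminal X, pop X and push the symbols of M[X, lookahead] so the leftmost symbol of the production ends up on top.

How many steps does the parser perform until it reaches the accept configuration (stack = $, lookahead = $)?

10

step 1: stack=$ S  input=if true if true $  — expand S ::= J F
step 2: stack=$ F J  input=if true if true $  — expand J ::= if
step 3: stack=$ F if  input=if true if true $  — match if
step 4: stack=$ F  input=true if true $  — expand F ::= B J B
step 5: stack=$ B J B  input=true if true $  — expand B ::= true
step 6: stack=$ B J true  input=true if true $  — match true
step 7: stack=$ B J  input=if true $  — expand J ::= if
step 8: stack=$ B if  input=if true $  — match if
step 9: stack=$ B  input=true $  — expand B ::= true
step 10: stack=$ true  input=true $  — match true
Accept reached after 10 steps.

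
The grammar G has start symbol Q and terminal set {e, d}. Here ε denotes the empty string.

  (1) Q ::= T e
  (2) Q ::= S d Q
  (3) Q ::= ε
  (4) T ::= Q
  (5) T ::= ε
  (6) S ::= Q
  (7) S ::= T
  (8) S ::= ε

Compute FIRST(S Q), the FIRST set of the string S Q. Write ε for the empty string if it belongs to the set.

FIRST(Q) = {ε, d, e}  (via T e, S d Q)
FIRST(T) = {ε, d, e}  (via Q)
FIRST(S) = {ε, d, e}  (via Q, T)
FIRST(S Q): take FIRST of each symbol in turn, carrying on past any symbol whose FIRST contains ε; result {ε, d, e}.

{ε, d, e}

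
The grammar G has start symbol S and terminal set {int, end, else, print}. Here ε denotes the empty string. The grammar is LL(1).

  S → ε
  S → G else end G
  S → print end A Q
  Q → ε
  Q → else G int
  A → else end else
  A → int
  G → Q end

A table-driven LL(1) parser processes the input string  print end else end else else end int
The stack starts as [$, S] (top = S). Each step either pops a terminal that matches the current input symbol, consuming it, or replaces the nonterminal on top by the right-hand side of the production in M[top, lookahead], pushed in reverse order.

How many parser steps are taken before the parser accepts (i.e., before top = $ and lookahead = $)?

step 1: stack=$ S  input=print end else end else else end int $  — expand S → print end A Q
step 2: stack=$ Q A end print  input=print end else end else else end int $  — match print
step 3: stack=$ Q A end  input=end else end else else end int $  — match end
step 4: stack=$ Q A  input=else end else else end int $  — expand A → else end else
step 5: stack=$ Q else end else  input=else end else else end int $  — match else
step 6: stack=$ Q else end  input=end else else end int $  — match end
step 7: stack=$ Q else  input=else else end int $  — match else
step 8: stack=$ Q  input=else end int $  — expand Q → else G int
step 9: stack=$ int G else  input=else end int $  — match else
step 10: stack=$ int G  input=end int $  — expand G → Q end
step 11: stack=$ int end Q  input=end int $  — expand Q → ε
step 12: stack=$ int end  input=end int $  — match end
step 13: stack=$ int  input=int $  — match int
Accept reached after 13 steps.

13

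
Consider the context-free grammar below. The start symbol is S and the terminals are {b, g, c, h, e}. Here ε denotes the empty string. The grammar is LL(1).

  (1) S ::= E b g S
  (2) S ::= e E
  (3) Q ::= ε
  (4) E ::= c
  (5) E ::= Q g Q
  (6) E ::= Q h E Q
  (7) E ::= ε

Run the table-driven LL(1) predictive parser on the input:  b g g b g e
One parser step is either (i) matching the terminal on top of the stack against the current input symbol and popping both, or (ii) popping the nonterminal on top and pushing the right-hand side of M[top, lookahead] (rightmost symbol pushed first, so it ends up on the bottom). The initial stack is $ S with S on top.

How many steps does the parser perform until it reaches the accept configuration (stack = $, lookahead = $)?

step 1: stack=$ S  input=b g g b g e $  — expand S ::= E b g S
step 2: stack=$ S g b E  input=b g g b g e $  — expand E ::= ε
step 3: stack=$ S g b  input=b g g b g e $  — match b
step 4: stack=$ S g  input=g g b g e $  — match g
step 5: stack=$ S  input=g b g e $  — expand S ::= E b g S
step 6: stack=$ S g b E  input=g b g e $  — expand E ::= Q g Q
step 7: stack=$ S g b Q g Q  input=g b g e $  — expand Q ::= ε
step 8: stack=$ S g b Q g  input=g b g e $  — match g
step 9: stack=$ S g b Q  input=b g e $  — expand Q ::= ε
step 10: stack=$ S g b  input=b g e $  — match b
step 11: stack=$ S g  input=g e $  — match g
step 12: stack=$ S  input=e $  — expand S ::= e E
step 13: stack=$ E e  input=e $  — match e
step 14: stack=$ E  input=$  — expand E ::= ε
Accept reached after 14 steps.

14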